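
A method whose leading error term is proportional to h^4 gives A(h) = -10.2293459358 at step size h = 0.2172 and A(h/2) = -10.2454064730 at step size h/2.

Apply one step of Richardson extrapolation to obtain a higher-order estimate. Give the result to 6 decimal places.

Leading term ∝ h^4; use weight 16 = 2^4.
Numerator 16×A(h/2) − A(h) = 16×(-10.2454064730) − (-10.2293459358) = -153.6971576322
Extrapolated: (-153.6971576322) / 15 = -10.2464771755
Shift from A(h/2): −0.0010707025.

-10.246477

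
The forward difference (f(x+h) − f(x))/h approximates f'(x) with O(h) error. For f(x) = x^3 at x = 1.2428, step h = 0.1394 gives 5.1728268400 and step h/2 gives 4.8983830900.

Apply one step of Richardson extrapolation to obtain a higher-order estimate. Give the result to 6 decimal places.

4.623939

Order 1 gives 2^r = 2 and 2^r − 1 = 1.
Top: 2(4.8983830900) − (5.1728268400) = 4.6239393400
Extrapolated: 4.6239393400 / 1 = 4.6239393400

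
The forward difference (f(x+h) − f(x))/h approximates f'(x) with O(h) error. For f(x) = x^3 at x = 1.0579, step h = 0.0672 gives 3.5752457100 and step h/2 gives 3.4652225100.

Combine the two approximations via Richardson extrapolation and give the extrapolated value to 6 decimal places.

3.355199

Order 1 gives 2^r = 2 and 2^r − 1 = 1.
A(h/2) − A(h) = 3.4652225100 − 3.5752457100 = -0.1100232000
Correction (A(h/2) − A(h))/(2 − 1) = (-0.1100232000)/1 = -0.1100232000
R = A(h/2) + (A(h/2) − A(h))/1 = 3.4652225100 − 0.1100232000 = 3.3551993100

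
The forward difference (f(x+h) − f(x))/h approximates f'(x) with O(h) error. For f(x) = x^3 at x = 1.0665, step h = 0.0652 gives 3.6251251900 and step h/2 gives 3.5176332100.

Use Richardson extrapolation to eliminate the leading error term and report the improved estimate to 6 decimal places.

Method order is 1; weight 2^1 = 2.
2*3.5176332100 = 7.0352664200; 7.0352664200 − 3.6251251900 = 3.4101412300
(2*3.5176332100 − 3.6251251900)/(2 − 1) = 3.4101412300

3.410141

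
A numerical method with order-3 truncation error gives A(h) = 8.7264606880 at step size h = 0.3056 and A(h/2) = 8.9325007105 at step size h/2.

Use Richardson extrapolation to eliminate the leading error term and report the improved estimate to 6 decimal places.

Method order is 3; weight 2^3 = 8.
A(h/2) − A(h) = 8.9325007105 − 8.7264606880 = 0.2060400225
Correction (A(h/2) − A(h))/(8 − 1) = 0.2060400225/7 = 0.0294342889
R = A(h/2) + (A(h/2) − A(h))/7 = 8.9325007105 + 0.0294342889 = 8.9619349994

8.961935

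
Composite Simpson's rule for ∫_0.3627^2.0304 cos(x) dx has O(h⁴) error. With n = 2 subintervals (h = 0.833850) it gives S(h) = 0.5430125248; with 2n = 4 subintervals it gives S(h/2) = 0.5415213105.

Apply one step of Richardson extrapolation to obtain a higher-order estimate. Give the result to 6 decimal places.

0.541422

Leading term ∝ h^4; use weight 16 = 2^4.
2^4*A(h/2) = 8.6643409680; minus A(h) gives 8.1213284432.
(16*0.5415213105 − 0.5430125248)/(16 − 1) = 0.5414218962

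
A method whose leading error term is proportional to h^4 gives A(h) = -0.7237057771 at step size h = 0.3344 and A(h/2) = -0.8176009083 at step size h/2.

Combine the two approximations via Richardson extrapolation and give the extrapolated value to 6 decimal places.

Order 4 gives 2^r = 16 and 2^r − 1 = 15.
2^4*A(h/2) = -13.0816145328; minus A(h) gives -12.3579087557.
(-12.3579087557) ÷ 15 = -0.8238605837
Shift from A(h/2): −0.0062596754.

-0.823861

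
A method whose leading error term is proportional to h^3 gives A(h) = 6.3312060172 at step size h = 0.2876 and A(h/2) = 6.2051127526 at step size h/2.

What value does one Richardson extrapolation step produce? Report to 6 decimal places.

6.187099

Method order is 3; weight 2^3 = 8.
Weighted: 49.6409020208 − 6.3312060172 = 43.3096960036
(8·6.2051127526 − 6.3312060172)/(8 − 1) = 6.1870994291
Shift from A(h/2): −0.0180133235.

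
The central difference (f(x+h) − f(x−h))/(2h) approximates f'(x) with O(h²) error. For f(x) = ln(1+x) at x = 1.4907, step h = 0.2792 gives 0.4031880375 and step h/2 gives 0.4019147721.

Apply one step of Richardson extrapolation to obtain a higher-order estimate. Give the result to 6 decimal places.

0.401490

With r = 2 the leading error scales as h^2, so the weight is 2^2 = 4.
Weighted: 1.6076590884 − 0.4031880375 = 1.2044710509
(4×0.4019147721 − 0.4031880375)/(4 − 1) = 0.4014903503
Gap between inputs: 1.273e-03; correction applied: −0.0004244218.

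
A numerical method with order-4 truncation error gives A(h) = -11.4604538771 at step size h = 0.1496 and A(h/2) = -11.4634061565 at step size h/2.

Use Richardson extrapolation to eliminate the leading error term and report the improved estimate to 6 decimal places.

Method order is 4; weight 2^4 = 16.
Weighted: (-183.4144985040) − (-11.4604538771) = -171.9540446269
Divide by 2^4 − 1 = 15.
(-171.9540446269) ÷ 15 = -11.4636029751
Shift from A(h/2): −0.0001968186.

-11.463603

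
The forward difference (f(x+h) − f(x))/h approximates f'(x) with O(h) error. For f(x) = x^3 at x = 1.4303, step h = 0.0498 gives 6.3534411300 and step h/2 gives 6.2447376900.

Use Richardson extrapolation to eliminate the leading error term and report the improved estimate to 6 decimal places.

6.136034

r = 1: numerator weight 2, denominator 1.
Numerator 2×A(h/2) − A(h) = 2×6.2447376900 − 6.3534411300 = 6.1360342500
Extrapolated: 6.1360342500 / 1 = 6.1360342500
Gap between inputs: 1.087e-01; correction applied: −0.1087034400.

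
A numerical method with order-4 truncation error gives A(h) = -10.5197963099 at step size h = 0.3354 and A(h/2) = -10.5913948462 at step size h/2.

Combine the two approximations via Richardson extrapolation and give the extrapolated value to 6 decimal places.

Method order is 4; weight 2^4 = 16.
16 × (-10.5913948462) = -169.4623175392; (-169.4623175392) − (-10.5197963099) = -158.9425212293
Divide by 2^4 − 1 = 15.
R = (-158.9425212293)/15 = -10.5961680820
Shift from A(h/2): −0.0047732358.

-10.596168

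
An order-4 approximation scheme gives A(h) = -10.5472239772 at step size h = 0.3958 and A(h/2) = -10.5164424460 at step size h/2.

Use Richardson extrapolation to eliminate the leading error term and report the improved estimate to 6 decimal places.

-10.514390

r = 4, so 2^r = 16.
16·(-10.5164424460) − (-10.5472239772) = -157.7158551588
(-157.7158551588) ÷ 15 = -10.5143903439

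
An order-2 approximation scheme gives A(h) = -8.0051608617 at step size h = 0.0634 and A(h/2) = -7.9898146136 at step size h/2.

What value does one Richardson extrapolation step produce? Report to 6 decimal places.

-7.984699

Order 2 gives 2^r = 4 and 2^r − 1 = 3.
4×(-7.9898146136) = -31.9592584544; (-31.9592584544) − (-8.0051608617) = -23.9540975927
(4×(-7.9898146136) − (-8.0051608617))/(4 − 1) = -7.9846991976
Correction |R − A(h/2)| = 5.115e-03; gap |A(h/2) − A(h)| = 1.535e-02.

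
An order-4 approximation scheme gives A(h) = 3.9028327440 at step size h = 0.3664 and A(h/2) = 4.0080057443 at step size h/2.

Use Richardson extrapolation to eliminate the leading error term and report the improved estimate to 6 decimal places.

4.015017

With r = 4 the leading error scales as h^4, so the weight is 2^4 = 16.
16 × 4.0080057443 − 3.9028327440 = 60.2252591648
Extrapolated: 60.2252591648 / 15 = 4.0150172777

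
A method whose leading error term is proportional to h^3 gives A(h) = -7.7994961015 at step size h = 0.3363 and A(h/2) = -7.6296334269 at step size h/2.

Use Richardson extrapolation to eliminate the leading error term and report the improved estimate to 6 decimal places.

-7.605367

r = 3, so 2^r = 8.
Top: 8(-7.6296334269) − (-7.7994961015) = -53.2375713137
(-53.2375713137) ÷ 7 = -7.6053673305
Shift from A(h/2): +0.0242660964.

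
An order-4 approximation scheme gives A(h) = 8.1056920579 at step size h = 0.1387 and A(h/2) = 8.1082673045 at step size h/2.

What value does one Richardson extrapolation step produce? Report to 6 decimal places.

8.108439

r = 4: numerator weight 16, denominator 15.
Weighted: 129.7322768720 − 8.1056920579 = 121.6265848141
121.6265848141 ÷ 15 = 8.1084389876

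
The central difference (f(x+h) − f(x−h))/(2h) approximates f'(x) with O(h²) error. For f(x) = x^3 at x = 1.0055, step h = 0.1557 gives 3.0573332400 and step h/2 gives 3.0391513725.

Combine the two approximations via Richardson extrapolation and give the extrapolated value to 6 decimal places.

Order 2 gives 2^r = 4 and 2^r − 1 = 3.
4×3.0391513725 − 3.0573332400 = 9.0992722500
Extrapolated: 9.0992722500 / 3 = 3.0330907500

3.033091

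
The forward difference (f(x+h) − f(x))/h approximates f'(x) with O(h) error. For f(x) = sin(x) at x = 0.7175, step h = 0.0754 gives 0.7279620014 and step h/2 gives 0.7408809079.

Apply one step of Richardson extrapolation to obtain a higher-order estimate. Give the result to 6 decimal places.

0.753800

Order 1 gives 2^r = 2 and 2^r − 1 = 1.
Numerator 2*A(h/2) − A(h) = 2*0.7408809079 − 0.7279620014 = 0.7537998144
Divide by 2^1 − 1 = 1.
(2*0.7408809079 − 0.7279620014)/(2 − 1) = 0.7537998144
Correction |R − A(h/2)| = 1.292e-02; gap |A(h/2) − A(h)| = 1.292e-02.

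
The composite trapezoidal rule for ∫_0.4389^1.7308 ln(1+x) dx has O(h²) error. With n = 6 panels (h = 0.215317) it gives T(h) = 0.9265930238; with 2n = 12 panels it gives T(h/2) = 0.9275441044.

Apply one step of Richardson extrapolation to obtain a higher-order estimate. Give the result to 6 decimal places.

Error is O(h^2); halving h shrinks it by 2^2 = 4.
Weighted: 3.7101764176 − 0.9265930238 = 2.7835833938
Divide by 2^2 − 1 = 3.
Extrapolated: 2.7835833938 / 3 = 0.9278611313

0.927861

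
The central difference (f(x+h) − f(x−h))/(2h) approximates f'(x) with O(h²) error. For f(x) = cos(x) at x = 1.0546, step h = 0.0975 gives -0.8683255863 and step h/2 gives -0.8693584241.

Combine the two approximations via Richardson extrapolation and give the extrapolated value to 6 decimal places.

-0.869703

Error is O(h^2); halving h shrinks it by 2^2 = 4.
A(h/2) − A(h) = -0.8693584241 − (-0.8683255863) = -0.0010328378
Divide by 2^2 − 1 = 3: (-0.0010328378)/3 = -0.0003442793
R = -0.8693584241 − 0.0003442793 = -0.8697027034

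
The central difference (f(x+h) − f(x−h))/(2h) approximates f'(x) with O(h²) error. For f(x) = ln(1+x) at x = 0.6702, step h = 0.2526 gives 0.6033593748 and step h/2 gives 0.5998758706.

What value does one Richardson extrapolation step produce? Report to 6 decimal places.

With r = 2 the leading error scales as h^2, so the weight is 2^2 = 4.
2^2 × A(h/2) = 2.3995034824; minus A(h) gives 1.7961441076.
Denominator 4 − 1 = 3.
So the Richardson estimate is 0.5987147025.
Gap between inputs: 3.484e-03; correction applied: −0.0011611681.

0.598715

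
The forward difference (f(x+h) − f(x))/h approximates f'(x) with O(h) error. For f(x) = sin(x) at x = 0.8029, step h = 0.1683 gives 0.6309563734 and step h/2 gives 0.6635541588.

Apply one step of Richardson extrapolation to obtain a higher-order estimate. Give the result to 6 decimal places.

0.696152

With r = 1 the leading error scales as h^1, so the weight is 2^1 = 2.
2^1 × A(h/2) = 1.3271083176; minus A(h) gives 0.6961519442.
R = 0.6961519442/1 = 0.6961519442
Shift from A(h/2): +0.0325977854.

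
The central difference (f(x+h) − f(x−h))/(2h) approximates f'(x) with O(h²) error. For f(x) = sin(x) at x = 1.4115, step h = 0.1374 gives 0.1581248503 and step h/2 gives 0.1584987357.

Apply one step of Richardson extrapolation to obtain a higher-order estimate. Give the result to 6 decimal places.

Error is O(h^2); halving h shrinks it by 2^2 = 4.
Weighted: 0.6339949428 − 0.1581248503 = 0.4758700925
Divide by 2^2 − 1 = 3.
Result: 0.1586233642
Shift from A(h/2): +0.0001246285.

0.158623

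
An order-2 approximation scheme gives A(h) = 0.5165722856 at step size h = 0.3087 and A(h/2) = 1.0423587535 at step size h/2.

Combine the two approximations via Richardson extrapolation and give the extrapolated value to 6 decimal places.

The method has order 2: 2^2 = 4.
4*1.0423587535 = 4.1694350140; 4.1694350140 − 0.5165722856 = 3.6528627284
Divide by 2^2 − 1 = 3.
Result: 1.2176209095
Correction |R − A(h/2)| = 1.753e-01; gap |A(h/2) − A(h)| = 5.258e-01.

1.217621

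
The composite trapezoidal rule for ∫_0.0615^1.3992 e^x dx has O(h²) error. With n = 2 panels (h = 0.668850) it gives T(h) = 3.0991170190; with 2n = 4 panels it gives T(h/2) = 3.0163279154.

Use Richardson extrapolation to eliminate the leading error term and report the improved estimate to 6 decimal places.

2.988732

Method order is 2; weight 2^2 = 4.
2^2×A(h/2) = 12.0653116616; minus A(h) gives 8.9661946426.
Divide by 2^2 − 1 = 3.
So the Richardson estimate is 2.9887315475.
Correction |R − A(h/2)| = 2.760e-02; gap |A(h/2) − A(h)| = 8.279e-02.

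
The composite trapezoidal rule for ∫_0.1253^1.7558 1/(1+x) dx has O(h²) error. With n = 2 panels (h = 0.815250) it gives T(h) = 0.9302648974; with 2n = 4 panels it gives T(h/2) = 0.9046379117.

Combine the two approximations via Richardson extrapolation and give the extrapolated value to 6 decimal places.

0.896096

r = 2, so 2^r = 4.
4·0.9046379117 = 3.6185516468; 3.6185516468 − 0.9302648974 = 2.6882867494
Denominator 4 − 1 = 3.
R = 2.6882867494/3 = 0.8960955831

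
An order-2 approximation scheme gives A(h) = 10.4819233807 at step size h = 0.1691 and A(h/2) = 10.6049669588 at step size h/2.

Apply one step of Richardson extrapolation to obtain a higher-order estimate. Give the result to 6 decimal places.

r = 2, so 2^r = 4.
A(h/2) − A(h) = 10.6049669588 − 10.4819233807 = 0.1230435781
Correction (A(h/2) − A(h))/(4 − 1) = 0.1230435781/3 = 0.0410145260
R = 10.6049669588 + 0.0410145260 = 10.6459814848

10.645981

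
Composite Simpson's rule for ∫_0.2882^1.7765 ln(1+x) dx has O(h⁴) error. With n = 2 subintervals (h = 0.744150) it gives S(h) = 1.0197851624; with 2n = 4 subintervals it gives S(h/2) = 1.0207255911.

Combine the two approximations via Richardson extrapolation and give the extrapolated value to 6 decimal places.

Leading term ∝ h^4; use weight 16 = 2^4.
Difference of the inputs: 1.0207255911 − 1.0197851624 = 0.0009404287
Correction (A(h/2) − A(h))/(16 − 1) = 0.0009404287/15 = 0.0000626952
R = 1.0207255911 + 0.0000626952 = 1.0207882863
Shift from A(h/2): +0.0000626952.

1.020788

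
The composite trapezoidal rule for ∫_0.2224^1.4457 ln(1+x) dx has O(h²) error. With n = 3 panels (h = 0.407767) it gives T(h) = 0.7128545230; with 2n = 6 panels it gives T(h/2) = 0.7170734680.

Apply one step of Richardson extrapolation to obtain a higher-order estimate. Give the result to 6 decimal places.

With r = 2 the leading error scales as h^2, so the weight is 2^2 = 4.
2^2 × A(h/2) = 2.8682938720; minus A(h) gives 2.1554393490.
Denominator 4 − 1 = 3.
R = 2.1554393490/3 = 0.7184797830

0.718480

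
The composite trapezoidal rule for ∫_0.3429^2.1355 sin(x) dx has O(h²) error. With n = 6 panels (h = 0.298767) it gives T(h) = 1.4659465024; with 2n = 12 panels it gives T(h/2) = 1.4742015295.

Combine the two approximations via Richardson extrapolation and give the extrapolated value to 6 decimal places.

Leading term ∝ h^2; use weight 4 = 2^2.
Numerator 4 × A(h/2) − A(h) = 4 × 1.4742015295 − 1.4659465024 = 4.4308596156
(4 × 1.4742015295 − 1.4659465024)/(4 − 1) = 1.4769532052
Shift from A(h/2): +0.0027516757.

1.476953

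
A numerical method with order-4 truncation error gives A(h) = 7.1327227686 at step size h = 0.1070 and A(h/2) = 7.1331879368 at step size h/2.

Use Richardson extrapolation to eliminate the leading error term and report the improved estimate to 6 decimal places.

7.133219

r = 4, so 2^r = 16.
Numerator 16·A(h/2) − A(h) = 16·7.1331879368 − 7.1327227686 = 106.9982842202
R = 106.9982842202/15 = 7.1332189480
Correction |R − A(h/2)| = 3.101e-05; gap |A(h/2) − A(h)| = 4.652e-04.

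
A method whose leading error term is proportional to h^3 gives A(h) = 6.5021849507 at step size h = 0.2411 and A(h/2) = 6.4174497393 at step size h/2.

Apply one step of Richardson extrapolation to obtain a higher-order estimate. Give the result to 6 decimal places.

Error is O(h^3); halving h shrinks it by 2^3 = 8.
Top: 8(6.4174497393) − (6.5021849507) = 44.8374129637
Denominator 8 − 1 = 7.
Result: 6.4053447091
Gap between inputs: 8.474e-02; correction applied: −0.0121050302.

6.405345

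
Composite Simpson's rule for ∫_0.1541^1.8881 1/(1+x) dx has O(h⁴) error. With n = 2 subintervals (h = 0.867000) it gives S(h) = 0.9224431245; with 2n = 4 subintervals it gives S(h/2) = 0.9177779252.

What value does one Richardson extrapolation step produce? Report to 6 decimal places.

0.917467

The method has order 4: 2^4 = 16.
A(h/2) − A(h) = 0.9177779252 − 0.9224431245 = -0.0046651993
Correction (A(h/2) − A(h))/(16 − 1) = (-0.0046651993)/15 = -0.0003110133
R = A(h/2) + (A(h/2) − A(h))/15 = 0.9177779252 − 0.0003110133 = 0.9174669119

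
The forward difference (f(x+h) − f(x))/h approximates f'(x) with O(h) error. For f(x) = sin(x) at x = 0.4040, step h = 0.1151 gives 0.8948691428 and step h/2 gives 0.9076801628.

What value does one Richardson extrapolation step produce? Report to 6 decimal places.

0.920491

Order 1 gives 2^r = 2 and 2^r − 1 = 1.
2 × 0.9076801628 = 1.8153603256; subtract 0.8948691428 → 0.9204911828
Extrapolated: 0.9204911828 / 1 = 0.9204911828
Gap between inputs: 1.281e-02; correction applied: +0.0128110200.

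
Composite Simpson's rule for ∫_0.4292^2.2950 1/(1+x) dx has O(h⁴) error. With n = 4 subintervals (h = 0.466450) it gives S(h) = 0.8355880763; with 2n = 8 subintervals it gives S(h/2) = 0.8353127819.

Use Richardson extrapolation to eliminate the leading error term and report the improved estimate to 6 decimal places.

0.835294

r = 4, so 2^r = 16.
Difference of the inputs: 0.8353127819 − 0.8355880763 = -0.0002752944
Correction (A(h/2) − A(h))/(16 − 1) = (-0.0002752944)/15 = -0.0000183530
R = A(h/2) + (A(h/2) − A(h))/15 = 0.8353127819 − 0.0000183530 = 0.8352944289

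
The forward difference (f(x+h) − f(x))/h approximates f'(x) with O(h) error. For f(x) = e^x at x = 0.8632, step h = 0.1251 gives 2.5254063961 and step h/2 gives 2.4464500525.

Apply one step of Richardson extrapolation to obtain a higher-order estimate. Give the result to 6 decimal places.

Method order is 1; weight 2^1 = 2.
Numerator 2·A(h/2) − A(h) = 2·2.4464500525 − 2.5254063961 = 2.3674937089
(2·2.4464500525 − 2.5254063961)/(2 − 1) = 2.3674937089

2.367494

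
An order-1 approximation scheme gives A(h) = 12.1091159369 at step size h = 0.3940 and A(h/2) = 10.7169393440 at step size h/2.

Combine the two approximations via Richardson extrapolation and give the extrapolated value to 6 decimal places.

9.324763

With r = 1 the leading error scales as h^1, so the weight is 2^1 = 2.
2 × 10.7169393440 = 21.4338786880; subtract 12.1091159369 → 9.3247627511
Denominator 2 − 1 = 1.
Result: 9.3247627511
Shift from A(h/2): −1.3921765929.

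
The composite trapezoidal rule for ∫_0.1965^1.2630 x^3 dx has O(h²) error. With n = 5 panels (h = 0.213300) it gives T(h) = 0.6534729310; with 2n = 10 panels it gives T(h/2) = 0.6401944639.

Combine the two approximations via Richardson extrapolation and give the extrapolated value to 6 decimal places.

Method order is 2; weight 2^2 = 4.
4×0.6401944639 = 2.5607778556; 2.5607778556 − 0.6534729310 = 1.9073049246
Extrapolated: 1.9073049246 / 3 = 0.6357683082

0.635768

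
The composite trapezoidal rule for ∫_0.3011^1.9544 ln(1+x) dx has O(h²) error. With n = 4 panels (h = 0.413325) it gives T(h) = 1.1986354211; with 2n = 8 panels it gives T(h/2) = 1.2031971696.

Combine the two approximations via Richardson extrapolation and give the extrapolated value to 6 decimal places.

Order 2 gives 2^r = 4 and 2^r − 1 = 3.
Numerator 4·A(h/2) − A(h) = 4·1.2031971696 − 1.1986354211 = 3.6141532573
3.6141532573 ÷ 3 = 1.2047177524
Gap between inputs: 4.562e-03; correction applied: +0.0015205828.

1.204718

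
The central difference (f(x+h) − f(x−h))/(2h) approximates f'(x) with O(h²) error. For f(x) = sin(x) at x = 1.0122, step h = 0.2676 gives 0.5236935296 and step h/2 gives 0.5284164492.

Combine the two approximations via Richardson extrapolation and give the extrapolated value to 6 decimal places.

Error is O(h^2); halving h shrinks it by 2^2 = 4.
4·0.5284164492 = 2.1136657968; 2.1136657968 − 0.5236935296 = 1.5899722672
(4·0.5284164492 − 0.5236935296)/(4 − 1) = 0.5299907557
Correction |R − A(h/2)| = 1.574e-03; gap |A(h/2) − A(h)| = 4.723e-03.

0.529991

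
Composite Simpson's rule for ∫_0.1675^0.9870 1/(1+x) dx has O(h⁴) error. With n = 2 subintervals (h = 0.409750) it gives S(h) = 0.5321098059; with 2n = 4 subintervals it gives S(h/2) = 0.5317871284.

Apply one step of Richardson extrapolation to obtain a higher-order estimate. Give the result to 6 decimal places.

Order 4 gives 2^r = 16 and 2^r − 1 = 15.
A(h/2) − A(h) = 0.5317871284 − 0.5321098059 = -0.0003226775
Divide by 2^4 − 1 = 15: (-0.0003226775)/15 = -0.0000215118
R = 0.5317871284 − 0.0000215118 = 0.5317656166

0.531766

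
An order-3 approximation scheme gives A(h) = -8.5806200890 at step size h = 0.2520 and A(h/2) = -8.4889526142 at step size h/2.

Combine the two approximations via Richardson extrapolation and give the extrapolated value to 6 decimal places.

Order 3 gives 2^r = 8 and 2^r − 1 = 7.
8*(-8.4889526142) = -67.9116209136; subtract (-8.5806200890) → -59.3310008246
(8*(-8.4889526142) − (-8.5806200890))/(8 − 1) = -8.4758572607
Correction |R − A(h/2)| = 1.310e-02; gap |A(h/2) − A(h)| = 9.167e-02.

-8.475857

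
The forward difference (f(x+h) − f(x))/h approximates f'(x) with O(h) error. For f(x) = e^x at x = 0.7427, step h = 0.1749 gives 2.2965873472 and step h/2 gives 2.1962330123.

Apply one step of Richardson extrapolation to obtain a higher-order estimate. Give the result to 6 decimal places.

2.095879

r = 1, so 2^r = 2.
2 × 2.1962330123 = 4.3924660246; subtract 2.2965873472 → 2.0958786774
Divide by 2^1 − 1 = 1.
2.0958786774 ÷ 1 = 2.0958786774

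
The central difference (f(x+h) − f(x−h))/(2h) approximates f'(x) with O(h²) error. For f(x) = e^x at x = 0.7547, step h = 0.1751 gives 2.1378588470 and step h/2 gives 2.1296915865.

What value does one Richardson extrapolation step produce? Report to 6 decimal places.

Method order is 2; weight 2^2 = 4.
2^2 × A(h/2) = 8.5187663460; minus A(h) gives 6.3809074990.
Divide by 2^2 − 1 = 3.
(4 × 2.1296915865 − 2.1378588470)/(4 − 1) = 2.1269691663

2.126969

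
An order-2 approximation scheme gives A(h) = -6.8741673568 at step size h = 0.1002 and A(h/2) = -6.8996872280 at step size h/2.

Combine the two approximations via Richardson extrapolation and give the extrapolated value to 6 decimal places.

-6.908194

Error is O(h^2); halving h shrinks it by 2^2 = 4.
4*(-6.8996872280) = -27.5987489120; (-27.5987489120) − (-6.8741673568) = -20.7245815552
Divide by 2^2 − 1 = 3.
Extrapolated: (-20.7245815552) / 3 = -6.9081938517
Correction |R − A(h/2)| = 8.507e-03; gap |A(h/2) − A(h)| = 2.552e-02.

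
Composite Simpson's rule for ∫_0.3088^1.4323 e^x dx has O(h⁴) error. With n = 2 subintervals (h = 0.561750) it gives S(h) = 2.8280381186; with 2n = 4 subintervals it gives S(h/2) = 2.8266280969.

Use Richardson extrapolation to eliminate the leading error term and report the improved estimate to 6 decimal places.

2.826534

Order 4 gives 2^r = 16 and 2^r − 1 = 15.
Top: 16(2.8266280969) − (2.8280381186) = 42.3980114318
Extrapolated: 42.3980114318 / 15 = 2.8265340955
Correction |R − A(h/2)| = 9.400e-05; gap |A(h/2) − A(h)| = 1.410e-03.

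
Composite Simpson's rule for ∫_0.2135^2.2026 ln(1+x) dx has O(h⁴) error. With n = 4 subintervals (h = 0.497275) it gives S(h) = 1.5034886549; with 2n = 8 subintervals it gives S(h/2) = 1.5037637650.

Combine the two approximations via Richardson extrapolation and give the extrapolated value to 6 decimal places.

1.503782

Method order is 4; weight 2^4 = 16.
16 × 1.5037637650 = 24.0602202400; 24.0602202400 − 1.5034886549 = 22.5567315851
Denominator 16 − 1 = 15.
(16 × 1.5037637650 − 1.5034886549)/(16 − 1) = 1.5037821057
Gap between inputs: 2.751e-04; correction applied: +0.0000183407.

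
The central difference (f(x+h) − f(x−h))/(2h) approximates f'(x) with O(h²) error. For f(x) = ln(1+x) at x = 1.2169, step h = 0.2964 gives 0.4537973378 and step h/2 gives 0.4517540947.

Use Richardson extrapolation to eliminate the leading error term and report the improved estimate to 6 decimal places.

With r = 2 the leading error scales as h^2, so the weight is 2^2 = 4.
Numerator 4*A(h/2) − A(h) = 4*0.4517540947 − 0.4537973378 = 1.3532190410
R = 1.3532190410/3 = 0.4510730137

0.451073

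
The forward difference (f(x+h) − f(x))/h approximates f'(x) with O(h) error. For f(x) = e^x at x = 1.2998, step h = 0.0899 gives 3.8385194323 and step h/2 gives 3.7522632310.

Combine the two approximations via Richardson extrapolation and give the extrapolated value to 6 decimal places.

Leading term ∝ h^1; use weight 2 = 2^1.
Numerator 2*A(h/2) − A(h) = 2*3.7522632310 − 3.8385194323 = 3.6660070297
Divide by 2^1 − 1 = 1.
3.6660070297 ÷ 1 = 3.6660070297

3.666007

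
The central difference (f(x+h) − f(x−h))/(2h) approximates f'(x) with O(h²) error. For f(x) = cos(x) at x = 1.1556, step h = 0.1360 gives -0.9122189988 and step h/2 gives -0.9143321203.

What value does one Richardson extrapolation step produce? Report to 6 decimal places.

r = 2, so 2^r = 4.
Difference of the inputs: -0.9143321203 − (-0.9122189988) = -0.0021131215
Correction (A(h/2) − A(h))/(4 − 1) = (-0.0021131215)/3 = -0.0007043738
R = A(h/2) + (A(h/2) − A(h))/3 = -0.9143321203 − 0.0007043738 = -0.9150364941

-0.915036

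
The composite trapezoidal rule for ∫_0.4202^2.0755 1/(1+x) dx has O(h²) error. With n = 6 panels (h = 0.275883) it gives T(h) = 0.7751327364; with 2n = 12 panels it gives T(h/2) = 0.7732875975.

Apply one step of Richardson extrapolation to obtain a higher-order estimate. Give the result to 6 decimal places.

Leading term ∝ h^2; use weight 4 = 2^2.
Numerator 4·A(h/2) − A(h) = 4·0.7732875975 − 0.7751327364 = 2.3180176536
2.3180176536 ÷ 3 = 0.7726725512

0.772673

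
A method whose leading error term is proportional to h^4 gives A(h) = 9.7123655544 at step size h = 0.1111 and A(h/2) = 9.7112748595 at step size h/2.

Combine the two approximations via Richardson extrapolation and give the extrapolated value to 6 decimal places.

Order 4 gives 2^r = 16 and 2^r − 1 = 15.
16*9.7112748595 = 155.3803977520; subtract 9.7123655544 → 145.6680321976
R = 145.6680321976/15 = 9.7112021465

9.711202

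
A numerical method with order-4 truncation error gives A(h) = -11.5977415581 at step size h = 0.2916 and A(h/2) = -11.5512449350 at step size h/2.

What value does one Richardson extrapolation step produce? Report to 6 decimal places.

r = 4, so 2^r = 16.
Difference of the inputs: -11.5512449350 − (-11.5977415581) = 0.0464966231
Correction (A(h/2) − A(h))/(16 − 1) = 0.0464966231/15 = 0.0030997749
R = A(h/2) + (A(h/2) − A(h))/15 = -11.5512449350 + 0.0030997749 = -11.5481451601
Shift from A(h/2): +0.0030997749.

-11.548145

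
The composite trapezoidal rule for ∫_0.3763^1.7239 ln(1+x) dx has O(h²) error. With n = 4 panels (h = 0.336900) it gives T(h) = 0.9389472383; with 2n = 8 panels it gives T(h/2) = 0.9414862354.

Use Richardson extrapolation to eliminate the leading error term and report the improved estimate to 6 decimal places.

0.942333

r = 2: numerator weight 4, denominator 3.
2^2·A(h/2) = 3.7659449416; minus A(h) gives 2.8269977033.
Extrapolated: 2.8269977033 / 3 = 0.9423325678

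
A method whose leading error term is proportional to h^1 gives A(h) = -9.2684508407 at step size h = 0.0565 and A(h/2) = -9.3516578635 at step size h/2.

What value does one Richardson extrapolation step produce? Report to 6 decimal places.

Leading term ∝ h^1; use weight 2 = 2^1.
Weighted: (-18.7033157270) − (-9.2684508407) = -9.4348648863
(2 × (-9.3516578635) − (-9.2684508407))/(2 − 1) = -9.4348648863
Gap between inputs: 8.321e-02; correction applied: −0.0832070228.

-9.434865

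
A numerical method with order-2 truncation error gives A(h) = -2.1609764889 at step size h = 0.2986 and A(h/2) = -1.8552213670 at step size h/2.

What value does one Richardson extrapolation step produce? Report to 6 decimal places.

Leading term ∝ h^2; use weight 4 = 2^2.
Top: 4(-1.8552213670) − (-2.1609764889) = -5.2599089791
(4·(-1.8552213670) − (-2.1609764889))/(4 − 1) = -1.7533029930
Gap between inputs: 3.058e-01; correction applied: +0.1019183740.

-1.753303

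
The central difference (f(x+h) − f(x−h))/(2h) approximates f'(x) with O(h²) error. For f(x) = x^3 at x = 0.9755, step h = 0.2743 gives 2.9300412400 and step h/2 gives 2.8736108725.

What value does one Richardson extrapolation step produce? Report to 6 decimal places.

2.854801

With r = 2 the leading error scales as h^2, so the weight is 2^2 = 4.
Numerator 4*A(h/2) − A(h) = 4*2.8736108725 − 2.9300412400 = 8.5644022500
8.5644022500 ÷ 3 = 2.8548007500
Shift from A(h/2): −0.0188101225.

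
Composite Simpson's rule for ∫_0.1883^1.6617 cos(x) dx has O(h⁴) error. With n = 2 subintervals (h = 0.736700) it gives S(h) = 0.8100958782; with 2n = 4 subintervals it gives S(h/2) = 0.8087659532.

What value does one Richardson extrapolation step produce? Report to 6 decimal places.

0.808677

Method order is 4; weight 2^4 = 16.
A(h/2) − A(h) = 0.8087659532 − 0.8100958782 = -0.0013299250
Divide by 2^4 − 1 = 15: (-0.0013299250)/15 = -0.0000886617
R = 0.8087659532 − 0.0000886617 = 0.8086772915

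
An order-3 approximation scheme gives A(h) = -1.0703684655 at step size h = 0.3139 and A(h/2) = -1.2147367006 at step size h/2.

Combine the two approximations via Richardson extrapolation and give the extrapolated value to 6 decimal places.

-1.235361

The method has order 3: 2^3 = 8.
8×(-1.2147367006) − (-1.0703684655) = -8.6475251393
Divide by 2^3 − 1 = 7.
Extrapolated: (-8.6475251393) / 7 = -1.2353607342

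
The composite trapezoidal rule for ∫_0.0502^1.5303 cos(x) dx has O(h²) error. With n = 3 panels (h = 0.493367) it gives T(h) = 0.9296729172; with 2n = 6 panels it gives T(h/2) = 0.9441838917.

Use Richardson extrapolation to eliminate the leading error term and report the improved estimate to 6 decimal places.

0.949021

Error is O(h^2); halving h shrinks it by 2^2 = 4.
2^2×A(h/2) = 3.7767355668; minus A(h) gives 2.8470626496.
Denominator 4 − 1 = 3.
(4×0.9441838917 − 0.9296729172)/(4 − 1) = 0.9490208832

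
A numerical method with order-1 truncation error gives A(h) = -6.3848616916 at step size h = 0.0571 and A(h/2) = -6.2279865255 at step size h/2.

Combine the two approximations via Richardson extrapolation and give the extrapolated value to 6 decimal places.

-6.071111

With r = 1 the leading error scales as h^1, so the weight is 2^1 = 2.
Top: 2(-6.2279865255) − (-6.3848616916) = -6.0711113594
R = (-6.0711113594)/1 = -6.0711113594
Shift from A(h/2): +0.1568751661.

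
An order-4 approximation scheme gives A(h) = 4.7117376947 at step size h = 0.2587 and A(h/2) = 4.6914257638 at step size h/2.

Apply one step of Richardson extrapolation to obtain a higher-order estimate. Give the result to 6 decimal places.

4.690072

r = 4, so 2^r = 16.
Weighted: 75.0628122208 − 4.7117376947 = 70.3510745261
Divide by 2^4 − 1 = 15.
70.3510745261 ÷ 15 = 4.6900716351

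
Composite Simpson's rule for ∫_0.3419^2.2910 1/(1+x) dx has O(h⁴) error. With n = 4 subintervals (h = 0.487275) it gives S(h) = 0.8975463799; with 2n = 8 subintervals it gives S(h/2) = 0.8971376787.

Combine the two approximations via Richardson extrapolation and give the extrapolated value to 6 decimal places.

Error is O(h^4); halving h shrinks it by 2^4 = 16.
Difference of the inputs: 0.8971376787 − 0.8975463799 = -0.0004087012
Divide by 2^4 − 1 = 15: (-0.0004087012)/15 = -0.0000272467
R = 0.8971376787 − 0.0000272467 = 0.8971104320
Correction |R − A(h/2)| = 2.725e-05; gap |A(h/2) − A(h)| = 4.087e-04.

0.897110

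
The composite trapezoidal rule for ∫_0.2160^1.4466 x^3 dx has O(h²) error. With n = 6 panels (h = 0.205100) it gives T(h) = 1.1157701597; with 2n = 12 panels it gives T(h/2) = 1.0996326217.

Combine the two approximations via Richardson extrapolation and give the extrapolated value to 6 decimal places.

1.094253

Error is O(h^2); halving h shrinks it by 2^2 = 4.
4×1.0996326217 = 4.3985304868; subtract 1.1157701597 → 3.2827603271
Denominator 4 − 1 = 3.
So the Richardson estimate is 1.0942534424.
Gap between inputs: 1.614e-02; correction applied: −0.0053791793.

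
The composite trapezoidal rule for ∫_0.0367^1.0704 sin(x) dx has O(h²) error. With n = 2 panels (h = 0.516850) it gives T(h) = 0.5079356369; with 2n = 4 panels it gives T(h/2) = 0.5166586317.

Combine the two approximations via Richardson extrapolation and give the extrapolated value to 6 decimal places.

0.519566

Order 2 gives 2^r = 4 and 2^r − 1 = 3.
4×0.5166586317 = 2.0666345268; 2.0666345268 − 0.5079356369 = 1.5586988899
Denominator 4 − 1 = 3.
So the Richardson estimate is 0.5195662966.
Gap between inputs: 8.723e-03; correction applied: +0.0029076649.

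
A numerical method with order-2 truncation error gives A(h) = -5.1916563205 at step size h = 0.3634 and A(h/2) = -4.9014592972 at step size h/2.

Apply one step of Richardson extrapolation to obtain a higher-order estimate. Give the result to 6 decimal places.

-4.804727

r = 2, so 2^r = 4.
2^2*A(h/2) = -19.6058371888; minus A(h) gives -14.4141808683.
R = (-14.4141808683)/3 = -4.8047269561
Gap between inputs: 2.902e-01; correction applied: +0.0967323411.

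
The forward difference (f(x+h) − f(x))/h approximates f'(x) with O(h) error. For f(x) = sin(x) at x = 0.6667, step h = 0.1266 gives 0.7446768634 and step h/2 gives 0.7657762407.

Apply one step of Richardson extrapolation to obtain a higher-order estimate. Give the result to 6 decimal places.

0.786876

r = 1: numerator weight 2, denominator 1.
Numerator 2 × A(h/2) − A(h) = 2 × 0.7657762407 − 0.7446768634 = 0.7868756180
Divide by 2^1 − 1 = 1.
Result: 0.7868756180
Gap between inputs: 2.110e-02; correction applied: +0.0210993773.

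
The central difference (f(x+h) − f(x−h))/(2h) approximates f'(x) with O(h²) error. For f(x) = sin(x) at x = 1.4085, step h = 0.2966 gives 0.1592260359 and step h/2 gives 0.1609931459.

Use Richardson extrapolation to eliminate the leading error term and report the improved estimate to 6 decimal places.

r = 2, so 2^r = 4.
Numerator 4*A(h/2) − A(h) = 4*0.1609931459 − 0.1592260359 = 0.4847465477
Divide by 2^2 − 1 = 3.
Result: 0.1615821826
Shift from A(h/2): +0.0005890367.

0.161582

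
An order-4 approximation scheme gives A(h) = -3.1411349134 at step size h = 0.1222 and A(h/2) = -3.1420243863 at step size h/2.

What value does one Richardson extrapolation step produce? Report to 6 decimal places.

-3.142084

Order 4 gives 2^r = 16 and 2^r − 1 = 15.
Top: 16(-3.1420243863) − (-3.1411349134) = -47.1312552674
Divide by 2^4 − 1 = 15.
Result: -3.1420836845
Gap between inputs: 8.895e-04; correction applied: −0.0000592982.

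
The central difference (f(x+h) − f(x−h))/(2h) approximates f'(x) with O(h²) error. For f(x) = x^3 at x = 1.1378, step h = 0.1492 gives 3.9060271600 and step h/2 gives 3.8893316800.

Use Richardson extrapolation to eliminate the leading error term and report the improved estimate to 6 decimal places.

Leading term ∝ h^2; use weight 4 = 2^2.
4×3.8893316800 − 3.9060271600 = 11.6512995600
Divide by 2^2 − 1 = 3.
(4×3.8893316800 − 3.9060271600)/(4 − 1) = 3.8837665200
Correction |R − A(h/2)| = 5.565e-03; gap |A(h/2) − A(h)| = 1.670e-02.

3.883767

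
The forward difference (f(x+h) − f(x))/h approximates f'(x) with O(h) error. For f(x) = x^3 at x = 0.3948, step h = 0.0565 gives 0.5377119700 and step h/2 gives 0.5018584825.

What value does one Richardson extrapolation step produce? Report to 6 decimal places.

With r = 1 the leading error scales as h^1, so the weight is 2^1 = 2.
2*0.5018584825 = 1.0037169650; 1.0037169650 − 0.5377119700 = 0.4660049950
Denominator 2 − 1 = 1.
So the Richardson estimate is 0.4660049950.
Correction |R − A(h/2)| = 3.585e-02; gap |A(h/2) − A(h)| = 3.585e-02.

0.466005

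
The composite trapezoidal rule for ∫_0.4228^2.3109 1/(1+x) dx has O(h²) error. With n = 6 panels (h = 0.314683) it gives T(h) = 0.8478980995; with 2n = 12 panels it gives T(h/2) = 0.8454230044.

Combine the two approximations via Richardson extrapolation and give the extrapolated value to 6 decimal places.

0.844598

Error is O(h^2); halving h shrinks it by 2^2 = 4.
4·0.8454230044 = 3.3816920176; subtract 0.8478980995 → 2.5337939181
Extrapolated: 2.5337939181 / 3 = 0.8445979727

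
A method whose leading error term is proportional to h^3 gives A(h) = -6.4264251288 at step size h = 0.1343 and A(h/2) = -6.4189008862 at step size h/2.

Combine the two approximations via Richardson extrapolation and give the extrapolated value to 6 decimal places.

Method order is 3; weight 2^3 = 8.
Difference of the inputs: -6.4189008862 − (-6.4264251288) = 0.0075242426
Correction (A(h/2) − A(h))/(8 − 1) = 0.0075242426/7 = 0.0010748918
R = -6.4189008862 + 0.0010748918 = -6.4178259944

-6.417826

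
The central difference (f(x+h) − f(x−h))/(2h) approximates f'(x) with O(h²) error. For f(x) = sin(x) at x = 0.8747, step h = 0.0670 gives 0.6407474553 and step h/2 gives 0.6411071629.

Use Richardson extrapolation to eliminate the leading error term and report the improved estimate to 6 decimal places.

0.641227

With r = 2 the leading error scales as h^2, so the weight is 2^2 = 4.
Numerator 4*A(h/2) − A(h) = 4*0.6411071629 − 0.6407474553 = 1.9236811963
(4*0.6411071629 − 0.6407474553)/(4 − 1) = 0.6412270654
Gap between inputs: 3.597e-04; correction applied: +0.0001199025.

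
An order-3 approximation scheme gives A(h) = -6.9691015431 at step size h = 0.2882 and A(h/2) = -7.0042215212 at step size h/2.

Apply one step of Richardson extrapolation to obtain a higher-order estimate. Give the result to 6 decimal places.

-7.009239

Method order is 3; weight 2^3 = 8.
Weighted: (-56.0337721696) − (-6.9691015431) = -49.0646706265
Divide by 2^3 − 1 = 7.
(-49.0646706265) ÷ 7 = -7.0092386609
Correction |R − A(h/2)| = 5.017e-03; gap |A(h/2) − A(h)| = 3.512e-02.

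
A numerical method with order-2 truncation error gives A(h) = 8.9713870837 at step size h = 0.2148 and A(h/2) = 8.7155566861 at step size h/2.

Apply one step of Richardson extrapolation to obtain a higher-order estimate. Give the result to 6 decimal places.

With r = 2 the leading error scales as h^2, so the weight is 2^2 = 4.
Numerator 4*A(h/2) − A(h) = 4*8.7155566861 − 8.9713870837 = 25.8908396607
Denominator 4 − 1 = 3.
So the Richardson estimate is 8.6302798869.
Shift from A(h/2): −0.0852767992.

8.630280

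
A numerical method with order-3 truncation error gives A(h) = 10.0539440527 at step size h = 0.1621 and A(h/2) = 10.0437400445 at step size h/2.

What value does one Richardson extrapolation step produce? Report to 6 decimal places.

Method order is 3; weight 2^3 = 8.
8·10.0437400445 = 80.3499203560; 80.3499203560 − 10.0539440527 = 70.2959763033
70.2959763033 ÷ 7 = 10.0422823290

10.042282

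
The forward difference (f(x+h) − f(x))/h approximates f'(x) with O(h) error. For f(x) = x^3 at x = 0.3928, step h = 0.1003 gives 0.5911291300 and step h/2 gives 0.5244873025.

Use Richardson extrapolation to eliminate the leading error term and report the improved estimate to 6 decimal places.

r = 1, so 2^r = 2.
2^1·A(h/2) = 1.0489746050; minus A(h) gives 0.4578454750.
Divide by 2^1 − 1 = 1.
(2·0.5244873025 − 0.5911291300)/(2 − 1) = 0.4578454750
Gap between inputs: 6.664e-02; correction applied: −0.0666418275.

0.457845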